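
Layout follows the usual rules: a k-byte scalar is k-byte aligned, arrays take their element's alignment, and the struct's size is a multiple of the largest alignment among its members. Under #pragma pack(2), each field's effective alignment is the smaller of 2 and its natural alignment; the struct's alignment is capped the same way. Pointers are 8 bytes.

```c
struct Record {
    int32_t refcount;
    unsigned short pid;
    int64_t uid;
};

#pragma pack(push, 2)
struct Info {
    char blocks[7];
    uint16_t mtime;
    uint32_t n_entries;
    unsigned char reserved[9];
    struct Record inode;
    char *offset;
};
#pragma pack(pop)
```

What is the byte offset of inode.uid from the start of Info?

32

Record: 0..4  refcount  (4B, 4-aligned); 4..6  pid  (2B, 2-aligned); 6..8  -- padding (2B); 8..16  uid  (8B, 8-aligned); sizeof = 16, alignof = 8
0..7  blocks  (7B, 1-aligned)
7..8  -- padding (1B)
8..10  mtime  (2B, 2-aligned)
10..14  n_entries  (4B, 2-aligned)
14..23  reserved  (9B, 1-aligned)
23..24  -- padding (1B)
24..40  inode  (16B, 2-aligned)
within Record: uid at 8
24 + 8 = 32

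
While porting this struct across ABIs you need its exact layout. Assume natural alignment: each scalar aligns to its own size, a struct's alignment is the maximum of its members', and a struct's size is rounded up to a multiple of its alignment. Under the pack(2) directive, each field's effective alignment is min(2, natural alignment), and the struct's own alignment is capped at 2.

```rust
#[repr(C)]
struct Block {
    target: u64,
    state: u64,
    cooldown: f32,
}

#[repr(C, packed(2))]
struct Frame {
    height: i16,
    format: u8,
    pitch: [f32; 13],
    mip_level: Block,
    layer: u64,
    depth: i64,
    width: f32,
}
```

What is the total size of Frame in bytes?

Block: @0: target [8B, align 8] → 8; @8: state [8B, align 8] → 16; @16: cooldown [4B, align 4] → 20; +4 tail pad (align 8); size 24, align 8
@0: height [2B, align 2] → 2
@2: format [1B, align 1] → 3
+1 pad (align 2)
@4: pitch [52B, align 2] → 56
@56: mip_level [24B, align 2] → 80
@80: layer [8B, align 2] → 88
@88: depth [8B, align 2] → 96
@96: width [4B, align 2] → 100
size 100, align 2

100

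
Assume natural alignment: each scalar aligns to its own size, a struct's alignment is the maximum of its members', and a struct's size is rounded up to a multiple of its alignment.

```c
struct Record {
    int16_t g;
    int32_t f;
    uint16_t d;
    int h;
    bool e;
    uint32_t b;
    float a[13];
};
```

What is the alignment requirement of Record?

4

member alignments: g=2, f=4, d=2, h=4, e=1, b=4, a=4
max = 4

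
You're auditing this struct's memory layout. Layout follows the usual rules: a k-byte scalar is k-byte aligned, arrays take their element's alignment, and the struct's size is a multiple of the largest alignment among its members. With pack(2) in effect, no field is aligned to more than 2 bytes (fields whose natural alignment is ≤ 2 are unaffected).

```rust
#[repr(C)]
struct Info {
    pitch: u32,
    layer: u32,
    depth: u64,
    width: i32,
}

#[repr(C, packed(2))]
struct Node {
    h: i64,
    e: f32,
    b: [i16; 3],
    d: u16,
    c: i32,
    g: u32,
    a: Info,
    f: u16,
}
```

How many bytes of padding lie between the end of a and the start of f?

Info: 0..4  pitch  (4B, 4-aligned); 4..8  layer  (4B, 4-aligned); 8..16  depth  (8B, 8-aligned); 16..20  width  (4B, 4-aligned); 20..24  -- tail padding (4B); sizeof = 24, alignof = 8
0..8  h  (8B, 2-aligned)
8..12  e  (4B, 2-aligned)
12..18  b  (6B, 2-aligned)
18..20  d  (2B, 2-aligned)
20..24  c  (4B, 2-aligned)
24..28  g  (4B, 2-aligned)
28..52  a  (24B, 2-aligned)
52..54  f  (2B, 2-aligned)

0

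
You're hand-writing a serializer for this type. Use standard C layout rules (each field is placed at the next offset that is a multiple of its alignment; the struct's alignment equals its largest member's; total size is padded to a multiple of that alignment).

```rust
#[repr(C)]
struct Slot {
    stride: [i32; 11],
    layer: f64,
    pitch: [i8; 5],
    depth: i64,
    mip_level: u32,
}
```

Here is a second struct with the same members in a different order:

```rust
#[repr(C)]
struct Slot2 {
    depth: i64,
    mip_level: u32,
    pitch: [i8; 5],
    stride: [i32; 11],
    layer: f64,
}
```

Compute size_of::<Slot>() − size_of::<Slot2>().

0..44  stride  (44B, 4-aligned)
44..48  -- padding (4B)
48..56  layer  (8B, 8-aligned)
56..61  pitch  (5B, 1-aligned)
61..64  -- padding (3B)
64..72  depth  (8B, 8-aligned)
72..76  mip_level  (4B, 4-aligned)
76..80  -- tail padding (4B)
sizeof = 80, alignof = 8
— Slot2 —
0..8  depth  (8B, 8-aligned)
8..12  mip_level  (4B, 4-aligned)
12..17  pitch  (5B, 1-aligned)
17..20  -- padding (3B)
20..64  stride  (44B, 4-aligned)
64..72  layer  (8B, 8-aligned)
sizeof = 72, alignof = 8
80 − 72 = 8

8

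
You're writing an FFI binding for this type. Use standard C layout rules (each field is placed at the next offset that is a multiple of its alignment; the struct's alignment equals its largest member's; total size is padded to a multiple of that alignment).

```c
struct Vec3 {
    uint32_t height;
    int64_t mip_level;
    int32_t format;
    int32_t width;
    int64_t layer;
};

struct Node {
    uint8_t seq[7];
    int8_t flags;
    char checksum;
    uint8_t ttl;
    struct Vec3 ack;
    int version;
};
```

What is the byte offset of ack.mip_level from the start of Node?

24

Vec3: height at 0 (size 4, align 4) → ends 4; pad 4 to align 8 for mip_level; mip_level at 8 (size 8, align 8) → ends 16; format at 16 (size 4, align 4) → ends 20; width at 20 (size 4, align 4) → ends 24; layer at 24 (size 8, align 8) → ends 32; total 32 bytes, alignment 8
seq at 0 (size 7, align 1) → ends 7
flags at 7 (size 1, align 1) → ends 8
checksum at 8 (size 1, align 1) → ends 9
ttl at 9 (size 1, align 1) → ends 10
pad 6 to align 8 for ack
ack at 16 (size 32, align 8) → ends 48
within Vec3: mip_level at 8
16 + 8 = 24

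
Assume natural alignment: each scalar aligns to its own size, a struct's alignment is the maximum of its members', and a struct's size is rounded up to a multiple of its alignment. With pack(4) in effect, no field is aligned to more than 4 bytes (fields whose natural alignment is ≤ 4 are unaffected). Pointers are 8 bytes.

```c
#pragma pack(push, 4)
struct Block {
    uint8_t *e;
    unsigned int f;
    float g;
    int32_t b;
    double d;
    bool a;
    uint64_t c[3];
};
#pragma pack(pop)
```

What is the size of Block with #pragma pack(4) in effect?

56

0..8  e  (8B, 4-aligned)
8..12  f  (4B, 4-aligned)
12..16  g  (4B, 4-aligned)
16..20  b  (4B, 4-aligned)
20..28  d  (8B, 4-aligned)
28..29  a  (1B, 1-aligned)
29..32  -- padding (3B)
32..56  c  (24B, 4-aligned)
sizeof = 56, alignof = 4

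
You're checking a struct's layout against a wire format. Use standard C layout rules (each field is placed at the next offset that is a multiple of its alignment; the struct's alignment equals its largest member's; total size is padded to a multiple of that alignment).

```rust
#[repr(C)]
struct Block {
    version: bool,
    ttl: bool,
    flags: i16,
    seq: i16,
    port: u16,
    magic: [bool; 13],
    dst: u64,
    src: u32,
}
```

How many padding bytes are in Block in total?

@0: version [1B, align 1] → 1
@1: ttl [1B, align 1] → 2
@2: flags [2B, align 2] → 4
@4: seq [2B, align 2] → 6
@6: port [2B, align 2] → 8
@8: magic [13B, align 1] → 21
+3 pad (align 8)
@24: dst [8B, align 8] → 32
@32: src [4B, align 4] → 36
+4 tail pad (align 8)
size 40, align 8
data bytes 33, size 40 → padding 7

7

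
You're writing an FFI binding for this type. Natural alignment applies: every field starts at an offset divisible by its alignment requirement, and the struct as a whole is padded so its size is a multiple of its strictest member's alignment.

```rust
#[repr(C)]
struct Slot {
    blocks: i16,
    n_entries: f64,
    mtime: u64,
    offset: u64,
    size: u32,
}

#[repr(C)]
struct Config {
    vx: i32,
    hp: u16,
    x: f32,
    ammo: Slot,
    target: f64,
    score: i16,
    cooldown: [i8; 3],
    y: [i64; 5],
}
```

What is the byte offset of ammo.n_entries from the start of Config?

Slot: 0..2  blocks  (2B, 2-aligned); 2..8  -- padding (6B); 8..16  n_entries  (8B, 8-aligned); 16..24  mtime  (8B, 8-aligned); 24..32  offset  (8B, 8-aligned); 32..36  size  (4B, 4-aligned); 36..40  -- tail padding (4B); sizeof = 40, alignof = 8
0..4  vx  (4B, 4-aligned)
4..6  hp  (2B, 2-aligned)
6..8  -- padding (2B)
8..12  x  (4B, 4-aligned)
12..16  -- padding (4B)
16..56  ammo  (40B, 8-aligned)
within Slot: n_entries at 8
16 + 8 = 24

24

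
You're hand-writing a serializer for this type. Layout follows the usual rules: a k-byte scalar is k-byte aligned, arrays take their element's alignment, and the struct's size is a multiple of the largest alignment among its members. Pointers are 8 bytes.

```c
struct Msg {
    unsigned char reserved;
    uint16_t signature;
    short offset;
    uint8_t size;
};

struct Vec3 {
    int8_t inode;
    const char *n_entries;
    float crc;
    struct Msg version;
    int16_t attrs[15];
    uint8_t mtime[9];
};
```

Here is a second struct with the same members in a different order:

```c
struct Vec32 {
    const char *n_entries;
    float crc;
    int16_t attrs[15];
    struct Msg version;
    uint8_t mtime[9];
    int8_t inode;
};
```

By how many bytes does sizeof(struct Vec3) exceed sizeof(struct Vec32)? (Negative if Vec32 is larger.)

Msg: @0: reserved [1B, align 1] → 1; +1 pad (align 2); @2: signature [2B, align 2] → 4; @4: offset [2B, align 2] → 6; @6: size [1B, align 1] → 7; +1 tail pad (align 2); size 8, align 2
@0: inode [1B, align 1] → 1
+7 pad (align 8)
@8: n_entries [8B, align 8] → 16
@16: crc [4B, align 4] → 20
@20: version [8B, align 2] → 28
@28: attrs [30B, align 2] → 58
@58: mtime [9B, align 1] → 67
+5 tail pad (align 8)
size 72, align 8
— Vec32 —
@0: n_entries [8B, align 8] → 8
@8: crc [4B, align 4] → 12
@12: attrs [30B, align 2] → 42
@42: version [8B, align 2] → 50
@50: mtime [9B, align 1] → 59
@59: inode [1B, align 1] → 60
+4 tail pad (align 8)
size 64, align 8
72 − 64 = 8

8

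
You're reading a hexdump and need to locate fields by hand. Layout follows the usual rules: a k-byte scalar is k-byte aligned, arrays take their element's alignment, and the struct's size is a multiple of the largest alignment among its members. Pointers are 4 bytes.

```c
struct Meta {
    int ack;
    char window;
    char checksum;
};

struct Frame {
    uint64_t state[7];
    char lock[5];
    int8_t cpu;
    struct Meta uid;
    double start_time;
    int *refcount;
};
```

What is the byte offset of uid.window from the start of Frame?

68

Meta: @0: ack [4B, align 4] → 4; @4: window [1B, align 1] → 5; @5: checksum [1B, align 1] → 6; +2 tail pad (align 4); size 8, align 4
@0: state [56B, align 8] → 56
@56: lock [5B, align 1] → 61
@61: cpu [1B, align 1] → 62
+2 pad (align 4)
@64: uid [8B, align 4] → 72
within Meta: window at 4
64 + 4 = 68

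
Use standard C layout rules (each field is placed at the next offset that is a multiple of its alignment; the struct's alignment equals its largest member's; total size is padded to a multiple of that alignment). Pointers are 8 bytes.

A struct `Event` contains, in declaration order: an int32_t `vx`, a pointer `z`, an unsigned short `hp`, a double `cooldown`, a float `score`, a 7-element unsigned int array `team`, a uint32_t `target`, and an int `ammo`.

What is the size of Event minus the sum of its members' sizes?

vx at 0 (size 4, align 4) → ends 4
pad 4 to align 8 for z
z at 8 (size 8, align 8) → ends 16
hp at 16 (size 2, align 2) → ends 18
pad 6 to align 8 for cooldown
cooldown at 24 (size 8, align 8) → ends 32
score at 32 (size 4, align 4) → ends 36
team at 36 (size 28, align 4) → ends 64
target at 64 (size 4, align 4) → ends 68
ammo at 68 (size 4, align 4) → ends 72
total 72 bytes, alignment 8
data bytes 62, size 72 → padding 10

10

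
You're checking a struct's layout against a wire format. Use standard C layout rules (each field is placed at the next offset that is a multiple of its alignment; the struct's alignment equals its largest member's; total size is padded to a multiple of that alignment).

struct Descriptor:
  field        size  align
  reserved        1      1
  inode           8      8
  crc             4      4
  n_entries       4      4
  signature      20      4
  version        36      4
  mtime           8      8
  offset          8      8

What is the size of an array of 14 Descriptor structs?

1344

@0: reserved [1B, align 1] → 1
+7 pad (align 8)
@8: inode [8B, align 8] → 16
@16: crc [4B, align 4] → 20
@20: n_entries [4B, align 4] → 24
@24: signature [20B, align 4] → 44
@44: version [36B, align 4] → 80
@80: mtime [8B, align 8] → 88
@88: offset [8B, align 8] → 96
size 96, align 8
array of 14: 14 × 96 = 1344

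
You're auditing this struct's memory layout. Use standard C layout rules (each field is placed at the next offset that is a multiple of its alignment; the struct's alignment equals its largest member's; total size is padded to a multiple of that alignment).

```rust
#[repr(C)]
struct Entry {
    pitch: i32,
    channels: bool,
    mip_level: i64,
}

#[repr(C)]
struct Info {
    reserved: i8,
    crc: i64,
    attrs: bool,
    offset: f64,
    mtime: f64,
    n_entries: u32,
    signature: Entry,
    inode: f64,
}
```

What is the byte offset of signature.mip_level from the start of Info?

56

Entry: @0: pitch [4B, align 4] → 4; @4: channels [1B, align 1] → 5; +3 pad (align 8); @8: mip_level [8B, align 8] → 16; size 16, align 8
@0: reserved [1B, align 1] → 1
+7 pad (align 8)
@8: crc [8B, align 8] → 16
@16: attrs [1B, align 1] → 17
+7 pad (align 8)
@24: offset [8B, align 8] → 32
@32: mtime [8B, align 8] → 40
@40: n_entries [4B, align 4] → 44
+4 pad (align 8)
@48: signature [16B, align 8] → 64
within Entry: mip_level at 8
48 + 8 = 56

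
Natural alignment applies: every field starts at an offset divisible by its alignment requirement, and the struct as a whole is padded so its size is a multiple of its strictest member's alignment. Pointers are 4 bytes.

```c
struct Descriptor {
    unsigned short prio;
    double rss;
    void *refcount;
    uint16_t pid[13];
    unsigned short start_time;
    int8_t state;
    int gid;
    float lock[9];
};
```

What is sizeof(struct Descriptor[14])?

prio at 0 (size 2, align 2) → ends 2
pad 6 to align 8 for rss
rss at 8 (size 8, align 8) → ends 16
refcount at 16 (size 4, align 4) → ends 20
pid at 20 (size 26, align 2) → ends 46
start_time at 46 (size 2, align 2) → ends 48
state at 48 (size 1, align 1) → ends 49
pad 3 to align 4 for gid
gid at 52 (size 4, align 4) → ends 56
lock at 56 (size 36, align 4) → ends 92
tail pad 4 to reach multiple of 8
total 96 bytes, alignment 8
array of 14: 14 × 96 = 1344

1344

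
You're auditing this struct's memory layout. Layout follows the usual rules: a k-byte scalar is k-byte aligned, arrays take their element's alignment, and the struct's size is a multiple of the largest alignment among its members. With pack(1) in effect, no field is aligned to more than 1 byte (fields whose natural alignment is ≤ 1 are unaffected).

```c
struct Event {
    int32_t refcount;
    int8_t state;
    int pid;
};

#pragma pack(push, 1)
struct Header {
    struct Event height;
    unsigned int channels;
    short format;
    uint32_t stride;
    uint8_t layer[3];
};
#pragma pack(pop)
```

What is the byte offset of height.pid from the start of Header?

Event: 0..4  refcount  (4B, 4-aligned); 4..5  state  (1B, 1-aligned); 5..8  -- padding (3B); 8..12  pid  (4B, 4-aligned); sizeof = 12, alignof = 4
0..12  height  (12B, 1-aligned)
within Event: pid at 8
0 + 8 = 8

8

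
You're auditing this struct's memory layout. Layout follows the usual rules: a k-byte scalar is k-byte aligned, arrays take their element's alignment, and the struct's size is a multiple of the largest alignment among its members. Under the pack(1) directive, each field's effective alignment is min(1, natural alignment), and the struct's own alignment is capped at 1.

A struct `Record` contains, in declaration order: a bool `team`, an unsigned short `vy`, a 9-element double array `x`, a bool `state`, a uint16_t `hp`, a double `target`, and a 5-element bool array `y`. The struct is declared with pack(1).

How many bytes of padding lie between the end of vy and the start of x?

@0: team [1B, align 1] → 1
@1: vy [2B, align 1] → 3
@3: x [72B, align 1] → 75

0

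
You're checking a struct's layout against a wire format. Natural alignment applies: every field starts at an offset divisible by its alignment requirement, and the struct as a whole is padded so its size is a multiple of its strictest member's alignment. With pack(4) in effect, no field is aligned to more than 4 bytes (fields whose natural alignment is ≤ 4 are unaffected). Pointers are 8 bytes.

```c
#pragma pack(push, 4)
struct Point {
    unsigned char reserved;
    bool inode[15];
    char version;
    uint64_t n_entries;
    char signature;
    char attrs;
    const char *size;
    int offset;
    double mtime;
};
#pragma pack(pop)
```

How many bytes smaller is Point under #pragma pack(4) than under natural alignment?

natural layout:
  @0: reserved [1B, align 1] → 1
  @1: inode [15B, align 1] → 16
  @16: version [1B, align 1] → 17
  +7 pad (align 8)
  @24: n_entries [8B, align 8] → 32
  @32: signature [1B, align 1] → 33
  @33: attrs [1B, align 1] → 34
  +6 pad (align 8)
  @40: size [8B, align 8] → 48
  @48: offset [4B, align 4] → 52
  +4 pad (align 8)
  @56: mtime [8B, align 8] → 64
  size 64, align 8
packed(4) layout:
  @0: reserved [1B, align 1] → 1
  @1: inode [15B, align 1] → 16
  @16: version [1B, align 1] → 17
  +3 pad (align 4)
  @20: n_entries [8B, align 4] → 28
  @28: signature [1B, align 1] → 29
  @29: attrs [1B, align 1] → 30
  +2 pad (align 4)
  @32: size [8B, align 4] → 40
  @40: offset [4B, align 4] → 44
  @44: mtime [8B, align 4] → 52
  size 52, align 4
64 − 52 = 12

12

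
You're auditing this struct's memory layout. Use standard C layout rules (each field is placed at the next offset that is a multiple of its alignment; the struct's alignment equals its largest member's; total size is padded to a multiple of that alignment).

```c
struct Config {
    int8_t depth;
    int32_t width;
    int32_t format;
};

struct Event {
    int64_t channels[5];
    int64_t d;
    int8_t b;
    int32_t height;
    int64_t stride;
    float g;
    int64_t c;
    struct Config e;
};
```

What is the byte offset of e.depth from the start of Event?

Config: 0..1  depth  (1B, 1-aligned); 1..4  -- padding (3B); 4..8  width  (4B, 4-aligned); 8..12  format  (4B, 4-aligned); sizeof = 12, alignof = 4
0..40  channels  (40B, 8-aligned)
40..48  d  (8B, 8-aligned)
48..49  b  (1B, 1-aligned)
49..52  -- padding (3B)
52..56  height  (4B, 4-aligned)
56..64  stride  (8B, 8-aligned)
64..68  g  (4B, 4-aligned)
68..72  -- padding (4B)
72..80  c  (8B, 8-aligned)
80..92  e  (12B, 4-aligned)
within Config: depth at 0
80 + 0 = 80

80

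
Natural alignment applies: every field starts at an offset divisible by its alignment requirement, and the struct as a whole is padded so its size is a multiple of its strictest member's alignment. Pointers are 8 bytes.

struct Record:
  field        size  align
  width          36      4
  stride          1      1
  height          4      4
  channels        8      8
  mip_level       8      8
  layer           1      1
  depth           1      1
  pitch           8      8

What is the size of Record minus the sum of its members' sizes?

0..36  width  (36B, 4-aligned)
36..37  stride  (1B, 1-aligned)
37..40  -- padding (3B)
40..44  height  (4B, 4-aligned)
44..48  -- padding (4B)
48..56  channels  (8B, 8-aligned)
56..64  mip_level  (8B, 8-aligned)
64..65  layer  (1B, 1-aligned)
65..66  depth  (1B, 1-aligned)
66..72  -- padding (6B)
72..80  pitch  (8B, 8-aligned)
sizeof = 80, alignof = 8
data bytes 67, size 80 → padding 13

13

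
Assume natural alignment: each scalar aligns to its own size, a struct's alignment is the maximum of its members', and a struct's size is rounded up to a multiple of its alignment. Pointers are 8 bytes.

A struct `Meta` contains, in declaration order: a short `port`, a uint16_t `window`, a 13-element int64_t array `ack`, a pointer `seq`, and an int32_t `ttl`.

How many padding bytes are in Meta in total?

8

0..2  port  (2B, 2-aligned)
2..4  window  (2B, 2-aligned)
4..8  -- padding (4B)
8..112  ack  (104B, 8-aligned)
112..120  seq  (8B, 8-aligned)
120..124  ttl  (4B, 4-aligned)
124..128  -- tail padding (4B)
sizeof = 128, alignof = 8
data bytes 120, size 128 → padding 8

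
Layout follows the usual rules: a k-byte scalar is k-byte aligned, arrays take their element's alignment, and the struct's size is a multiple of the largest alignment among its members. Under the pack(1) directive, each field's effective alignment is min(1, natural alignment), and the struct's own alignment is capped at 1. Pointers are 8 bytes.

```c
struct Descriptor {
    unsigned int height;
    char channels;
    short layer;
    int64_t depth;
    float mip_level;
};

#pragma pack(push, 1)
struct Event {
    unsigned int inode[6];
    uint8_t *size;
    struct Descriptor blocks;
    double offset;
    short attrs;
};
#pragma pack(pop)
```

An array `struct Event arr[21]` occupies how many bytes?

1386

Descriptor: 0..4  height  (4B, 4-aligned); 4..5  channels  (1B, 1-aligned); 5..6  -- padding (1B); 6..8  layer  (2B, 2-aligned); 8..16  depth  (8B, 8-aligned); 16..20  mip_level  (4B, 4-aligned); 20..24  -- tail padding (4B); sizeof = 24, alignof = 8
0..24  inode  (24B, 1-aligned)
24..32  size  (8B, 1-aligned)
32..56  blocks  (24B, 1-aligned)
56..64  offset  (8B, 1-aligned)
64..66  attrs  (2B, 1-aligned)
sizeof = 66, alignof = 1
array of 21: 21 × 66 = 1386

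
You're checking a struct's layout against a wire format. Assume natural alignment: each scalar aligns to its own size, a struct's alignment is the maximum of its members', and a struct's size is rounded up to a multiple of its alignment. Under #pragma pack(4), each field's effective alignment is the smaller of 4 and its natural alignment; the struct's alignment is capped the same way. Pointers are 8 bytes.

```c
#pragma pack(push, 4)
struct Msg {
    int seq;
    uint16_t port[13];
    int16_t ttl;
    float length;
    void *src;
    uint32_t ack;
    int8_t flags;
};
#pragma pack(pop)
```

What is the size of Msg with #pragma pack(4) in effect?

@0: seq [4B, align 4] → 4
@4: port [26B, align 2] → 30
@30: ttl [2B, align 2] → 32
@32: length [4B, align 4] → 36
@36: src [8B, align 4] → 44
@44: ack [4B, align 4] → 48
@48: flags [1B, align 1] → 49
+3 tail pad (align 4)
size 52, align 4

52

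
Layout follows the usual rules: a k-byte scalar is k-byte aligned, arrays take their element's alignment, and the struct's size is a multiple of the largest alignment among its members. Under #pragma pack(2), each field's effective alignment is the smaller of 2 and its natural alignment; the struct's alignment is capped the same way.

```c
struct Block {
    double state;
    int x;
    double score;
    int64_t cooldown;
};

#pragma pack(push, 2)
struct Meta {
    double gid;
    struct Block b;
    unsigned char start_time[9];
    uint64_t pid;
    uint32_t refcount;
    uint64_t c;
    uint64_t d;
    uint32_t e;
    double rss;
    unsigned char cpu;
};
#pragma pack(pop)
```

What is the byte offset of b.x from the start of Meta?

16

Block: @0: state [8B, align 8] → 8; @8: x [4B, align 4] → 12; +4 pad (align 8); @16: score [8B, align 8] → 24; @24: cooldown [8B, align 8] → 32; size 32, align 8
@0: gid [8B, align 2] → 8
@8: b [32B, align 2] → 40
within Block: x at 8
8 + 8 = 16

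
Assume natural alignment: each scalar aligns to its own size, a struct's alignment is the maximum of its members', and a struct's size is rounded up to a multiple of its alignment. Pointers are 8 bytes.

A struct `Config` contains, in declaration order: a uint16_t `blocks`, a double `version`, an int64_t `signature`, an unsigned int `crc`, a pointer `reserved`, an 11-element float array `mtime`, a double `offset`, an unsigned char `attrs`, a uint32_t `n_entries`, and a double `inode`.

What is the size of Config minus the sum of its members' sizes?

17

blocks at 0 (size 2, align 2) → ends 2
pad 6 to align 8 for version
version at 8 (size 8, align 8) → ends 16
signature at 16 (size 8, align 8) → ends 24
crc at 24 (size 4, align 4) → ends 28
pad 4 to align 8 for reserved
reserved at 32 (size 8, align 8) → ends 40
mtime at 40 (size 44, align 4) → ends 84
pad 4 to align 8 for offset
offset at 88 (size 8, align 8) → ends 96
attrs at 96 (size 1, align 1) → ends 97
pad 3 to align 4 for n_entries
n_entries at 100 (size 4, align 4) → ends 104
inode at 104 (size 8, align 8) → ends 112
total 112 bytes, alignment 8
data bytes 95, size 112 → padding 17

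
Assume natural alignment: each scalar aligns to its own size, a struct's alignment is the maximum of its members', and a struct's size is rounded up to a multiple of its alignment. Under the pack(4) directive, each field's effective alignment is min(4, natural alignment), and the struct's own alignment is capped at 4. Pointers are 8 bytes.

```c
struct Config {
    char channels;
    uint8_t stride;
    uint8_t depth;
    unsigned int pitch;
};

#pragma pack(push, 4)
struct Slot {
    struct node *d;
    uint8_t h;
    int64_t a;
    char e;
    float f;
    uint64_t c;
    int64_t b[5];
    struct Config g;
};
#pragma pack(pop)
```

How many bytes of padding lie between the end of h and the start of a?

Config: @0: channels [1B, align 1] → 1; @1: stride [1B, align 1] → 2; @2: depth [1B, align 1] → 3; +1 pad (align 4); @4: pitch [4B, align 4] → 8; size 8, align 4
@0: d [8B, align 4] → 8
@8: h [1B, align 1] → 9
+3 pad (align 4)
@12: a [8B, align 4] → 20

3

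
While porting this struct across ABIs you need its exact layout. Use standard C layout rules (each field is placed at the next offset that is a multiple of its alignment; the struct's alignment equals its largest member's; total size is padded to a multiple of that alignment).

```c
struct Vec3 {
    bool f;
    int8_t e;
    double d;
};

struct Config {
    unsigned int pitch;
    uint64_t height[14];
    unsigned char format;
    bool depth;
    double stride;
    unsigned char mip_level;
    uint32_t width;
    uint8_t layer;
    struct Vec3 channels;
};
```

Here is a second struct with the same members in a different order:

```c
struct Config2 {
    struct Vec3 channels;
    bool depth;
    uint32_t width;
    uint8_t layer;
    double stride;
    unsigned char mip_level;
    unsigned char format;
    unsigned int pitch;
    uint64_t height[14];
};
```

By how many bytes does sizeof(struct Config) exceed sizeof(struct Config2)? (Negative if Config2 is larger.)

8

Vec3: f at 0 (size 1, align 1) → ends 1; e at 1 (size 1, align 1) → ends 2; pad 6 to align 8 for d; d at 8 (size 8, align 8) → ends 16; total 16 bytes, alignment 8
pitch at 0 (size 4, align 4) → ends 4
pad 4 to align 8 for height
height at 8 (size 112, align 8) → ends 120
format at 120 (size 1, align 1) → ends 121
depth at 121 (size 1, align 1) → ends 122
pad 6 to align 8 for stride
stride at 128 (size 8, align 8) → ends 136
mip_level at 136 (size 1, align 1) → ends 137
pad 3 to align 4 for width
width at 140 (size 4, align 4) → ends 144
layer at 144 (size 1, align 1) → ends 145
pad 7 to align 8 for channels
channels at 152 (size 16, align 8) → ends 168
total 168 bytes, alignment 8
— Config2 —
channels at 0 (size 16, align 8) → ends 16
depth at 16 (size 1, align 1) → ends 17
pad 3 to align 4 for width
width at 20 (size 4, align 4) → ends 24
layer at 24 (size 1, align 1) → ends 25
pad 7 to align 8 for stride
stride at 32 (size 8, align 8) → ends 40
mip_level at 40 (size 1, align 1) → ends 41
format at 41 (size 1, align 1) → ends 42
pad 2 to align 4 for pitch
pitch at 44 (size 4, align 4) → ends 48
height at 48 (size 112, align 8) → ends 160
total 160 bytes, alignment 8
168 − 160 = 8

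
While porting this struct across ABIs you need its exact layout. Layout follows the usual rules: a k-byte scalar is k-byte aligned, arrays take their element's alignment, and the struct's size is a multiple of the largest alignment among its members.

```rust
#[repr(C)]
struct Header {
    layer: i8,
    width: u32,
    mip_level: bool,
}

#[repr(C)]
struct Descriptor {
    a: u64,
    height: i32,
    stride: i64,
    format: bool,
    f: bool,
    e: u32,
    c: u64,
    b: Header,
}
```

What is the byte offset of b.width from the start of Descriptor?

44

Header: @0: layer [1B, align 1] → 1; +3 pad (align 4); @4: width [4B, align 4] → 8; @8: mip_level [1B, align 1] → 9; +3 tail pad (align 4); size 12, align 4
@0: a [8B, align 8] → 8
@8: height [4B, align 4] → 12
+4 pad (align 8)
@16: stride [8B, align 8] → 24
@24: format [1B, align 1] → 25
@25: f [1B, align 1] → 26
+2 pad (align 4)
@28: e [4B, align 4] → 32
@32: c [8B, align 8] → 40
@40: b [12B, align 4] → 52
within Header: width at 4
40 + 4 = 44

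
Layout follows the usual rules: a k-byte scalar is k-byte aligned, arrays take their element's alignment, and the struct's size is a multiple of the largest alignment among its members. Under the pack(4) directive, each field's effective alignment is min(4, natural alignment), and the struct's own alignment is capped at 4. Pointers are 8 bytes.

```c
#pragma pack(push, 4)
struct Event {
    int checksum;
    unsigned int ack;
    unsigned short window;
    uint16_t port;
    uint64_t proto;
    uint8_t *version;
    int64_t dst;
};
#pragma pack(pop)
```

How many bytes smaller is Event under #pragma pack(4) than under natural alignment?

natural layout:
  0..4  checksum  (4B, 4-aligned)
  4..8  ack  (4B, 4-aligned)
  8..10  window  (2B, 2-aligned)
  10..12  port  (2B, 2-aligned)
  12..16  -- padding (4B)
  16..24  proto  (8B, 8-aligned)
  24..32  version  (8B, 8-aligned)
  32..40  dst  (8B, 8-aligned)
  sizeof = 40, alignof = 8
packed(4) layout:
  0..4  checksum  (4B, 4-aligned)
  4..8  ack  (4B, 4-aligned)
  8..10  window  (2B, 2-aligned)
  10..12  port  (2B, 2-aligned)
  12..20  proto  (8B, 4-aligned)
  20..28  version  (8B, 4-aligned)
  28..36  dst  (8B, 4-aligned)
  sizeof = 36, alignof = 4
40 − 36 = 4

4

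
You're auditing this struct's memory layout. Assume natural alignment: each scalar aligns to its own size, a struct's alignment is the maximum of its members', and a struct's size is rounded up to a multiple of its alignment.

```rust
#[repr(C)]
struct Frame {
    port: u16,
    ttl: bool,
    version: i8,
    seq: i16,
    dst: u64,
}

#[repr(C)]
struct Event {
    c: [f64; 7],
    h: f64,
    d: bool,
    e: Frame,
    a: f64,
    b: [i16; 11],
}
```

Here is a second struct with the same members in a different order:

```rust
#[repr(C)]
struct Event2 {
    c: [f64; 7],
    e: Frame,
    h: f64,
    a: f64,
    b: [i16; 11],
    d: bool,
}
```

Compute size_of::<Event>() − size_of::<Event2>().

Frame: port at 0 (size 2, align 2) → ends 2; ttl at 2 (size 1, align 1) → ends 3; version at 3 (size 1, align 1) → ends 4; seq at 4 (size 2, align 2) → ends 6; pad 2 to align 8 for dst; dst at 8 (size 8, align 8) → ends 16; total 16 bytes, alignment 8
c at 0 (size 56, align 8) → ends 56
h at 56 (size 8, align 8) → ends 64
d at 64 (size 1, align 1) → ends 65
pad 7 to align 8 for e
e at 72 (size 16, align 8) → ends 88
a at 88 (size 8, align 8) → ends 96
b at 96 (size 22, align 2) → ends 118
tail pad 2 to reach multiple of 8
total 120 bytes, alignment 8
— Event2 —
c at 0 (size 56, align 8) → ends 56
e at 56 (size 16, align 8) → ends 72
h at 72 (size 8, align 8) → ends 80
a at 80 (size 8, align 8) → ends 88
b at 88 (size 22, align 2) → ends 110
d at 110 (size 1, align 1) → ends 111
tail pad 1 to reach multiple of 8
total 112 bytes, alignment 8
120 − 112 = 8

8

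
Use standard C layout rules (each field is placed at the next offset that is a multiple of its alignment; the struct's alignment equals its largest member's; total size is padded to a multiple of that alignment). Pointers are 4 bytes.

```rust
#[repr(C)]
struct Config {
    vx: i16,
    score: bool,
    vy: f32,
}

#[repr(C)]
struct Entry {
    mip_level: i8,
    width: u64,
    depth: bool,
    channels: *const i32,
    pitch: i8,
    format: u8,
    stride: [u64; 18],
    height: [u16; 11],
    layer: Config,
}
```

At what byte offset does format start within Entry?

25

Config: vx at 0 (size 2, align 2) → ends 2; score at 2 (size 1, align 1) → ends 3; pad 1 to align 4 for vy; vy at 4 (size 4, align 4) → ends 8; total 8 bytes, alignment 4
mip_level at 0 (size 1, align 1) → ends 1
pad 7 to align 8 for width
width at 8 (size 8, align 8) → ends 16
depth at 16 (size 1, align 1) → ends 17
pad 3 to align 4 for channels
channels at 20 (size 4, align 4) → ends 24
pitch at 24 (size 1, align 1) → ends 25
format at 25 (size 1, align 1) → ends 26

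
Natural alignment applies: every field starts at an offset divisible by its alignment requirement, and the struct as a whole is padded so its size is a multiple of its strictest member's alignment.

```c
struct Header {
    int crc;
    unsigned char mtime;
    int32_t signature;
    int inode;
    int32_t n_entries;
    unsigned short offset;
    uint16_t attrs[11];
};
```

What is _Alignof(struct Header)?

4

member alignments: crc=4, mtime=1, signature=4, inode=4, n_entries=4, offset=2, attrs=2
max = 4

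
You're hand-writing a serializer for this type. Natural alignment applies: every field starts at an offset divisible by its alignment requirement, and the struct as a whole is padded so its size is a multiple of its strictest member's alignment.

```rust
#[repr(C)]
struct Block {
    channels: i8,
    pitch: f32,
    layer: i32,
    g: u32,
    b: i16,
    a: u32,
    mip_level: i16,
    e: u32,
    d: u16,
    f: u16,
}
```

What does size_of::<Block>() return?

36 bytes

0..1  channels  (1B, 1-aligned)
1..4  -- padding (3B)
4..8  pitch  (4B, 4-aligned)
8..12  layer  (4B, 4-aligned)
12..16  g  (4B, 4-aligned)
16..18  b  (2B, 2-aligned)
18..20  -- padding (2B)
20..24  a  (4B, 4-aligned)
24..26  mip_level  (2B, 2-aligned)
26..28  -- padding (2B)
28..32  e  (4B, 4-aligned)
32..34  d  (2B, 2-aligned)
34..36  f  (2B, 2-aligned)
sizeof = 36, alignof = 4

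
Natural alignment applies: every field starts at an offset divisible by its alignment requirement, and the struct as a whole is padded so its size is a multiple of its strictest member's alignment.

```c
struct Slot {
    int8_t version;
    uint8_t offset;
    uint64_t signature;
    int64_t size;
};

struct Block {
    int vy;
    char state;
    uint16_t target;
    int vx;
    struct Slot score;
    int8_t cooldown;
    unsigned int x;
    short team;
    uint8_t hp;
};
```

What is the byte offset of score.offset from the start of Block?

Slot: 0..1  version  (1B, 1-aligned); 1..2  offset  (1B, 1-aligned); 2..8  -- padding (6B); 8..16  signature  (8B, 8-aligned); 16..24  size  (8B, 8-aligned); sizeof = 24, alignof = 8
0..4  vy  (4B, 4-aligned)
4..5  state  (1B, 1-aligned)
5..6  -- padding (1B)
6..8  target  (2B, 2-aligned)
8..12  vx  (4B, 4-aligned)
12..16  -- padding (4B)
16..40  score  (24B, 8-aligned)
within Slot: offset at 1
16 + 1 = 17

17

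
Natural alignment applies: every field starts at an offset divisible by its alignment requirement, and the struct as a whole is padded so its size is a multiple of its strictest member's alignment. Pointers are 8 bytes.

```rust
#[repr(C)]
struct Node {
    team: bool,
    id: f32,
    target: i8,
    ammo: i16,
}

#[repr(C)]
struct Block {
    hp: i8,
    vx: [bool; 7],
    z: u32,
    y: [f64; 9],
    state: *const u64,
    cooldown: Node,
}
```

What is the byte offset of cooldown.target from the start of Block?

Node: 0..1  team  (1B, 1-aligned); 1..4  -- padding (3B); 4..8  id  (4B, 4-aligned); 8..9  target  (1B, 1-aligned); 9..10  -- padding (1B); 10..12  ammo  (2B, 2-aligned); sizeof = 12, alignof = 4
0..1  hp  (1B, 1-aligned)
1..8  vx  (7B, 1-aligned)
8..12  z  (4B, 4-aligned)
12..16  -- padding (4B)
16..88  y  (72B, 8-aligned)
88..96  state  (8B, 8-aligned)
96..108  cooldown  (12B, 4-aligned)
within Node: target at 8
96 + 8 = 104

104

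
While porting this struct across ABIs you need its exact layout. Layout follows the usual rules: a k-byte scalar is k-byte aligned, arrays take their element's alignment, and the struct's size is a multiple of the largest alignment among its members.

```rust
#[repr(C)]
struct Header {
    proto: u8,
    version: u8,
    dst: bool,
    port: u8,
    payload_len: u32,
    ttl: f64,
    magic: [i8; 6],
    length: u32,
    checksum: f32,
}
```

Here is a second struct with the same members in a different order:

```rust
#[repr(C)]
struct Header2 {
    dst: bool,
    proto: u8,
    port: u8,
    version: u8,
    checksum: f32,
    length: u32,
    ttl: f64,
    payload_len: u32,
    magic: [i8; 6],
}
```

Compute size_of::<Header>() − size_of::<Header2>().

-8

0..1  proto  (1B, 1-aligned)
1..2  version  (1B, 1-aligned)
2..3  dst  (1B, 1-aligned)
3..4  port  (1B, 1-aligned)
4..8  payload_len  (4B, 4-aligned)
8..16  ttl  (8B, 8-aligned)
16..22  magic  (6B, 1-aligned)
22..24  -- padding (2B)
24..28  length  (4B, 4-aligned)
28..32  checksum  (4B, 4-aligned)
sizeof = 32, alignof = 8
— Header2 —
0..1  dst  (1B, 1-aligned)
1..2  proto  (1B, 1-aligned)
2..3  port  (1B, 1-aligned)
3..4  version  (1B, 1-aligned)
4..8  checksum  (4B, 4-aligned)
8..12  length  (4B, 4-aligned)
12..16  -- padding (4B)
16..24  ttl  (8B, 8-aligned)
24..28  payload_len  (4B, 4-aligned)
28..34  magic  (6B, 1-aligned)
34..40  -- tail padding (6B)
sizeof = 40, alignof = 8
32 − 40 = -8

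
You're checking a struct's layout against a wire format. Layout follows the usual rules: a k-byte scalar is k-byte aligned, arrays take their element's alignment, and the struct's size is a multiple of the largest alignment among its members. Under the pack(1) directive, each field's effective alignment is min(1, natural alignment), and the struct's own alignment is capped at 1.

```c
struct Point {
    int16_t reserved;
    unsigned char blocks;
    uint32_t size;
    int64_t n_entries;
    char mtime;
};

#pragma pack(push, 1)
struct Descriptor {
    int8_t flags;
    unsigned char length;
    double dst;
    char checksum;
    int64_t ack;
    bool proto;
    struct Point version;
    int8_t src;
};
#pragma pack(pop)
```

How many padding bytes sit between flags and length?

Point: 0..2  reserved  (2B, 2-aligned); 2..3  blocks  (1B, 1-aligned); 3..4  -- padding (1B); 4..8  size  (4B, 4-aligned); 8..16  n_entries  (8B, 8-aligned); 16..17  mtime  (1B, 1-aligned); 17..24  -- tail padding (7B); sizeof = 24, alignof = 8
0..1  flags  (1B, 1-aligned)
1..2  length  (1B, 1-aligned)

0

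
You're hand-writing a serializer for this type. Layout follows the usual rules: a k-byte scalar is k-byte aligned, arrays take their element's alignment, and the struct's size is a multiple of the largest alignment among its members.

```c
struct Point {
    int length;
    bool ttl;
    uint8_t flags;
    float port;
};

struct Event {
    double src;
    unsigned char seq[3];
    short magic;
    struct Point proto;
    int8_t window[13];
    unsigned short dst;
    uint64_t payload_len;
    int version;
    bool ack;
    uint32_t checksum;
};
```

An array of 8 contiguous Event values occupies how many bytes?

576

Point: length at 0 (size 4, align 4) → ends 4; ttl at 4 (size 1, align 1) → ends 5; flags at 5 (size 1, align 1) → ends 6; pad 2 to align 4 for port; port at 8 (size 4, align 4) → ends 12; total 12 bytes, alignment 4
src at 0 (size 8, align 8) → ends 8
seq at 8 (size 3, align 1) → ends 11
pad 1 to align 2 for magic
magic at 12 (size 2, align 2) → ends 14
pad 2 to align 4 for proto
proto at 16 (size 12, align 4) → ends 28
window at 28 (size 13, align 1) → ends 41
pad 1 to align 2 for dst
dst at 42 (size 2, align 2) → ends 44
pad 4 to align 8 for payload_len
payload_len at 48 (size 8, align 8) → ends 56
version at 56 (size 4, align 4) → ends 60
ack at 60 (size 1, align 1) → ends 61
pad 3 to align 4 for checksum
checksum at 64 (size 4, align 4) → ends 68
tail pad 4 to reach multiple of 8
total 72 bytes, alignment 8
array of 8: 8 × 72 = 576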